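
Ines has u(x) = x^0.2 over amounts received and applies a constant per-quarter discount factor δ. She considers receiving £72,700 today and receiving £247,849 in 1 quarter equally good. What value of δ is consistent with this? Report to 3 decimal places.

δ ≈ 0.782

The payoff in 1 quarter is discounted by δ, so u(72700) = δ·u(247849) and δ = u(72700)/u(247849).
With u(x) = x^0.2: δ = 72700^0.2/247849^0.2 = (72700/247849)^0.2 = 0.78247.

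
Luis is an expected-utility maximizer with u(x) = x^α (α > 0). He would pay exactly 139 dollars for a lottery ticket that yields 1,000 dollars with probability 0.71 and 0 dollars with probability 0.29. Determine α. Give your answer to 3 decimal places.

α ≈ 0.174

EU(lottery) = 0.71·1000^α + 0.29·0 = 0.71·1000^α.
Setting u(139) equal to that: 139^α = 0.71·1000^α ⇒ (139/1000)^α = 0.71.
α = ln(0.71) / ln(139/1000) = -0.342490/-1.973281 ≈ 0.174.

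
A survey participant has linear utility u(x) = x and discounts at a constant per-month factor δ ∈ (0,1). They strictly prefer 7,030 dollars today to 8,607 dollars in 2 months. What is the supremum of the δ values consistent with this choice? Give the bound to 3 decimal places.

δ < 0.904

Comparing present values: 7030 > δ^2·8607.
Dividing by 8607: δ^2 < 0.81678. Both sides are positive, so the square root keeps the direction.
δ < 0.81678^(1/2) = 0.904.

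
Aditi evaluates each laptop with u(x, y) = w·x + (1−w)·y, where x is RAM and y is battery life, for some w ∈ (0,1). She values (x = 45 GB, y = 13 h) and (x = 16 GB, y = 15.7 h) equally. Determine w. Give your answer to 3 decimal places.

w = 0.085

u(45,13) = u(16,15.7) means w·45 + (1−w)·13 = w·16 + (1−w)·15.7.
Rearranging, 29·w − 2.7·(1−w) = 0.
Hence w = 2.7/(29+2.7) = 2.7/31.7 = 0.085.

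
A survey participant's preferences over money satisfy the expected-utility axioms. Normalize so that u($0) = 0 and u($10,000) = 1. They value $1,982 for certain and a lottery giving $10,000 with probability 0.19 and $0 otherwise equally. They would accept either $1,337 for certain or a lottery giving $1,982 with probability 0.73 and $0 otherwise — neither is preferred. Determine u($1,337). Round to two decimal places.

0.14

The first gamble pins u($1,982): it must equal 0.19·1 + 0.81·0 = 0.19.
Then u($1,337) = 0.73·u($1,982) + 0.27·u($0) = 0.73·0.19 + 0.27·0.00 = 0.1387.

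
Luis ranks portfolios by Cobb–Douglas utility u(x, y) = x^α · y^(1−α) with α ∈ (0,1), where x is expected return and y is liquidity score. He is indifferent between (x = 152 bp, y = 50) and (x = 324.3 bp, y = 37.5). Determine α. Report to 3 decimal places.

Set the two utilities equal: 152^α·50^(1−α) = 324.3^α·37.5^(1−α).
Taking logs: α·ln 152 + (1−α)·ln 50 = α·ln 324.3 + (1−α)·ln 37.5, i.e. α·-0.757788 = (1−α)·-0.287682.
Thus α·(-1.045470) = -0.287682, so α = -0.287682/-1.045470 ≈ 0.275.

α ≈ 0.275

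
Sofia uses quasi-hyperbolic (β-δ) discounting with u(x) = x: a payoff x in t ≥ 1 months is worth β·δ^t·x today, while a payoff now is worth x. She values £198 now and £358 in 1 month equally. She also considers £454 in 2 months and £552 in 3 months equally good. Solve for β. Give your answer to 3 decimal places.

Both payoffs in the second observation are in the future, so β drops out: δ^2·454 = δ^3·552 ⇒ δ = 454/552 = 0.82246.
The first indifference: 198 = β·δ·358, so β = 198/(δ·358) = 198/(0.82246·358) ≈ 0.672.

β ≈ 0.672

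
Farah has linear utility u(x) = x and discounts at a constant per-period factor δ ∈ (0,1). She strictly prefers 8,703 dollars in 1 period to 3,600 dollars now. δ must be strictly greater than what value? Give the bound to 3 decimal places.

δ > 0.414

Comparing present values: 3600 < δ·8703.
Dividing through by 8703 gives δ > 0.41365.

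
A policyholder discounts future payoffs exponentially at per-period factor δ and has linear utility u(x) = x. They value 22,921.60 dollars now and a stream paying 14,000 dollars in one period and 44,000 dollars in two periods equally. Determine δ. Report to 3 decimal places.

δ ≈ 0.580

Equating present values: 22921.60 = 14000δ + 44000δ².
Rearranged: 44000δ² + 14000δ − 22921.60 = 0.
δ = (−14000 + √(14000² + 4·44000·22921.60)) / (2·44000) = (−14000 + √4230201600.00) / 88000 ≈ 0.580.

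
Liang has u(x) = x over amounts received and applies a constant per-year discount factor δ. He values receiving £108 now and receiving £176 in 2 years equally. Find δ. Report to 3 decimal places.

δ ≈ 0.783

The payoff in 2 years is discounted by δ^2, so u(108) = δ^2·u(176) and δ^2 = u(108)/u(176).
With u(x) = x: δ^2 = 108/176 = 0.61364.
So δ = 0.61364^(1/2) ≈ 0.783.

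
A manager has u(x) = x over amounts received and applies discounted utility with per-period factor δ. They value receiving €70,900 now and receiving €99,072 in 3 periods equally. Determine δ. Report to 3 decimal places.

δ ≈ 0.894

The payoff in 3 periods is discounted by δ^3, so u(70900) = δ^3·u(99072) and δ^3 = u(70900)/u(99072).
With u(x) = x: δ^3 = 70900/99072 = 0.71564.
Taking the cube root: δ = 0.71564^(1/3) ≈ 0.894.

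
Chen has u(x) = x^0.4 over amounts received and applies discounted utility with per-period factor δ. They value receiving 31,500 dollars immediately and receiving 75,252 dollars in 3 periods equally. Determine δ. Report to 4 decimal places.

Indifference means u(31500) = δ^3 · u(75252), so δ^3 = u(31500)/u(75252).
With u(x) = x^0.4: δ^3 = 31500^0.4/75252^0.4 = (31500/75252)^0.4 = 0.70586.
Hence δ = (0.70586)^(1/3) = 0.890374.

δ ≈ 0.8904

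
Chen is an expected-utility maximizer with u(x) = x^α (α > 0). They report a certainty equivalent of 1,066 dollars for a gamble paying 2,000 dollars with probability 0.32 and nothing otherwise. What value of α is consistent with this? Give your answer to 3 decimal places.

EU(lottery) = 0.32·2000^α + 0.68·0 = 0.32·2000^α.
Setting u(1066) equal to that: 1066^α = 0.32·2000^α ⇒ (1066/2000)^α = 0.32.
α = ln(0.32) / ln(1066/2000) = -1.139434/-0.629234 ≈ 1.811.

α ≈ 1.811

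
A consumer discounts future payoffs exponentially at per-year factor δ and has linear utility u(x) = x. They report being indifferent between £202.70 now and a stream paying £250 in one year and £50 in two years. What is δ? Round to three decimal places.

Present value of the stream is 250·δ + 50·δ². Indifference gives 250δ + 50δ² = 202.70.
That is, 50δ² + 250δ − 202.70 = 0, a quadratic in δ.
By the quadratic formula (taking the positive root), δ = (−250 + √103040.00) / 100 ≈ 0.710.

δ ≈ 0.710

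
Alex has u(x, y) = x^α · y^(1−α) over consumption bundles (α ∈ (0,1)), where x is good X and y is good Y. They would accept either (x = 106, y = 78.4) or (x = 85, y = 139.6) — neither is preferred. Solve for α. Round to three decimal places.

Set the two utilities equal: 106^α·78.4^(1−α) = 85^α·139.6^(1−α).
(106/85)^α = (139.6/78.4)^(1−α); take logs: α·ln(106/85) = (1−α)·ln(139.6/78.4), i.e. α·0.220788 = (1−α)·0.576957.
So α/(1−α) = (0.576957)/(0.220788) = 2.613172, and α = 2.613172/3.613172 ≈ 0.723.

α ≈ 0.723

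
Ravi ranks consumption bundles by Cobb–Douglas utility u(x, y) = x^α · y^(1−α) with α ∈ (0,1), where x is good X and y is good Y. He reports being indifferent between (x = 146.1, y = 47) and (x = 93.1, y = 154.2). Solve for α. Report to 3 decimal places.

The Cobb–Douglas utilities coincide, so 146.1^α·47^(1−α) = 93.1^α·154.2^(1−α).
Taking logs: α·ln 146.1 + (1−α)·ln 47 = α·ln 93.1 + (1−α)·ln 154.2, i.e. α·0.450617 = (1−α)·1.188103.
Thus α·(1.638720) = 1.188103, so α = 1.188103/1.638720 ≈ 0.725.

α ≈ 0.725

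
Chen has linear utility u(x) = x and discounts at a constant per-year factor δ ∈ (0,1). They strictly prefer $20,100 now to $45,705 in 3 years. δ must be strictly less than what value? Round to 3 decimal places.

δ < 0.760

Under u(x) = x this choice says 20100 > δ^3·45705.
So δ^3 < 20100/45705 = 0.43978; taking the cube root of both positive sides preserves the inequality.
δ < 0.43978^(1/3) = 0.760.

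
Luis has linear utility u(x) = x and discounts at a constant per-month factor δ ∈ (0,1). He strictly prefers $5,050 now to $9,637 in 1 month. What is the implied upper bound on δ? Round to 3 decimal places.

Comparing present values: 5050 > δ·9637.
So δ < 5050/9637 = 0.52402.

δ < 0.524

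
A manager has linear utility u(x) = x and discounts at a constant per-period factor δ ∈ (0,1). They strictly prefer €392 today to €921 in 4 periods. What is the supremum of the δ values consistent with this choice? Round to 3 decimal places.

Under u(x) = x this choice says 392 > δ^4·921.
Dividing by 921: δ^4 < 0.42562. Both sides are positive, so the 4th root keeps the direction.
δ < (392/921)^(1/4) ≈ 0.808.

δ < 0.808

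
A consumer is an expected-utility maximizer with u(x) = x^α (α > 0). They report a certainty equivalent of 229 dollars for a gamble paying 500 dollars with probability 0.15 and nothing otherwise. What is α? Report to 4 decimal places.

α ≈ 2.4294

EU(lottery) = 0.15·500^α + 0.85·0 = 0.15·500^α.
Indifference: 229^α = 0.15·500^α, so (229/500)^α = 0.15.
Taking logs: α·ln(229/500) = ln(0.15), so α = -1.8971200 / -0.7808861 ≈ 2.4294.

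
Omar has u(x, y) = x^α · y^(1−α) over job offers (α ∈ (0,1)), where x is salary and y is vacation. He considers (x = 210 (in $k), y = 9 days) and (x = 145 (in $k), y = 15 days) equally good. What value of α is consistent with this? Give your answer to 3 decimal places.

Set the two utilities equal: 210^α·9^(1−α) = 145^α·15^(1−α).
Rearrange to (210/145)^α = (15/9)^(1−α) and take logs: α·0.370374 = (1−α)·0.510826.
So α/(1−α) = (0.510826)/(0.370374) = 1.379217, and α = 1.379217/2.379217 ≈ 0.580.

α ≈ 0.580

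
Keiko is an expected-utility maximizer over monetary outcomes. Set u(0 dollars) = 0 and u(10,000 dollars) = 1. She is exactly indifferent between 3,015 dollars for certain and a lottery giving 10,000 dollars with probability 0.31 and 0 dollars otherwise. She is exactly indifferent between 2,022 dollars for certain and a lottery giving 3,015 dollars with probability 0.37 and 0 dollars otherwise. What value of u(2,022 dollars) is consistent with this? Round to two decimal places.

First, u(3,015 dollars) = 0.31·u(10,000 dollars) + 0.69·u(0 dollars) = 0.31.
The second indifference gives u(2,022 dollars) = 0.37·u(3,015 dollars) + 0.63·u(0 dollars) = 0.37·0.31 + 0.63·0.00 = 0.1147.

0.11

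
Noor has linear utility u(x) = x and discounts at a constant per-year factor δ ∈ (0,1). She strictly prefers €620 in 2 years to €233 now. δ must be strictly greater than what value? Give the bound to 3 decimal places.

δ > 0.613

Comparing present values: 233 < δ^2·620.
So δ^2 > 233/620 = 0.37581; taking the square root of both positive sides preserves the inequality.
δ > 0.37581^(1/2) = 0.613.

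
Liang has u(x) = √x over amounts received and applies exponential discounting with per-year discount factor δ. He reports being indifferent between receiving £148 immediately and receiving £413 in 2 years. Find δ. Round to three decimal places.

Indifference means u(148) = δ^2 · u(413), so δ^2 = u(148)/u(413).
Since u(x) = √x, δ^2 = √(148/413) = 0.59863.
So δ = 0.59863^(1/2) ≈ 0.774.

δ ≈ 0.774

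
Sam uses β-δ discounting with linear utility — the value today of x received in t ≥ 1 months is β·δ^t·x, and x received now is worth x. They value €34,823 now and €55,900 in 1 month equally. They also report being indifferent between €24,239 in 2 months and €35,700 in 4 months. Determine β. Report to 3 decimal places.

From the later pair, β·δ^2·24239 = β·δ^4·35700; dividing through, δ^2 = 24239/35700 = 0.67896, so δ = 0.82399.
Substituting δ into 34823 = β·δ·55900: β = 34823/(46061.179) ≈ 0.756.

β ≈ 0.756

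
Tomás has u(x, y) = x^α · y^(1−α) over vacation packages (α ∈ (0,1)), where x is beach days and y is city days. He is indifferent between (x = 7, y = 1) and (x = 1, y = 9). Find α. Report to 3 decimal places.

Set the two utilities equal: 7^α·1^(1−α) = 1^α·9^(1−α).
Rearrange to (7/1)^α = (9/1)^(1−α) and take logs: α·1.945910 = (1−α)·2.197225.
So α/(1−α) = (2.197225)/(1.945910) = 1.129150, and α = 1.129150/2.129150 ≈ 0.530.

α ≈ 0.530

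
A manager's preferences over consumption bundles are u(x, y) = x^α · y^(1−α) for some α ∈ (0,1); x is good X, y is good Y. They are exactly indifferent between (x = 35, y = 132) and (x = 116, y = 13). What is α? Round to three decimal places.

α ≈ 0.659

Set the two utilities equal: 35^α·132^(1−α) = 116^α·13^(1−α).
Rearrange to (35/116)^α = (13/132)^(1−α) and take logs: α·-1.198242 = (1−α)·-2.317853.
Thus α·(-3.516095) = -2.317853, so α = -2.317853/-3.516095 ≈ 0.659.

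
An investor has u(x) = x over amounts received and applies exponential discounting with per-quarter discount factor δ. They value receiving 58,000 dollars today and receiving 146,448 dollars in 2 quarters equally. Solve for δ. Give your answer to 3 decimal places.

Indifference means u(58000) = δ^2 · u(146448), so δ^2 = u(58000)/u(146448).
With u(x) = x: δ^2 = 58000/146448 = 0.39605.
Taking the square root: δ = 0.39605^(1/2) ≈ 0.629.

δ ≈ 0.629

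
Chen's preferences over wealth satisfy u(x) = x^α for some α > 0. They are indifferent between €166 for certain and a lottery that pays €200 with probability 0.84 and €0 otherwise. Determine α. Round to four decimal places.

α ≈ 0.9357

EU(lottery) = 0.84·200^α + 0.16·0 = 0.84·200^α.
Indifference: 166^α = 0.84·200^α, so (166/200)^α = 0.84.
Take logs: α = ln 0.84 / ln(166/200) ≈ 0.935726.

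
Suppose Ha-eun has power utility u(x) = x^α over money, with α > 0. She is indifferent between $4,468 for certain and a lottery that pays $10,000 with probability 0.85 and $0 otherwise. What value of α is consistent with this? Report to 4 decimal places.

The lottery's expected utility is 0.85·u(10000) + 0.15·u(0) = 0.85·10000^α (since u(0) = 0 for α > 0).
Equating: 4468^α = 0.85·10000^α, i.e. 0.4468^α = 0.85.
α = ln(0.85) / ln(4468/10000) = -0.1625189/-0.8056442 ≈ 0.2017.

α ≈ 0.2017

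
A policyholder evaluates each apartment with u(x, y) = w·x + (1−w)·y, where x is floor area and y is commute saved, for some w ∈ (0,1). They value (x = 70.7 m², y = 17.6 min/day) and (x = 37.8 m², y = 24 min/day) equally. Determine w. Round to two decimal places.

w = 0.16

Equating utilities: w·70.7 + (1−w)·17.6 = w·37.8 + (1−w)·24.
w·(70.7−37.8) = (1−w)·(24−17.6), i.e. w·32.9 = (1−w)·6.4.
Hence w = 6.4/(32.9+6.4) = 6.4/39.3 = 0.16.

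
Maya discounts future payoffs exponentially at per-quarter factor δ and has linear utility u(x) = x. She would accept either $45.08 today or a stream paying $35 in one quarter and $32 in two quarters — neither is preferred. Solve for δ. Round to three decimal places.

Equating present values: 45.08 = 35δ + 32δ².
Rearranged: 32δ² + 35δ − 45.08 = 0.
The positive root is δ = [−35 + √(35² + 4·32·45.08)] / (2·32) = (−35 + 83.638)/64 ≈ 0.760.

δ ≈ 0.760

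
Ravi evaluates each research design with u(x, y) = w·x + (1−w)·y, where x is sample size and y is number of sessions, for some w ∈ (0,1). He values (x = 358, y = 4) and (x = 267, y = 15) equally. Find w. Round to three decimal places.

w = 0.108

Indifference: w·358 + (1−w)·4 = w·267 + (1−w)·15.
Rearranging, 91·w − 11·(1−w) = 0.
So w/(1−w) = 11/91 = 0.1209, giving w = 11/(91+11) = 0.108.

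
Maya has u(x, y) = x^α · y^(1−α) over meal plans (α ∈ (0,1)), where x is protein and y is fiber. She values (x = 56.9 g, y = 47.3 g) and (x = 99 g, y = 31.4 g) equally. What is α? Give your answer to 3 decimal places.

α ≈ 0.425

Set the two utilities equal: 56.9^α·47.3^(1−α) = 99^α·31.4^(1−α).
Rearrange to (56.9/99)^α = (31.4/47.3)^(1−α) and take logs: α·-0.553825 = (1−α)·-0.409702.
With A = -0.553825 and B = -0.409702: α·A = (1−α)·B, so α = B/(A+B) = -0.409702/-0.963527 ≈ 0.425.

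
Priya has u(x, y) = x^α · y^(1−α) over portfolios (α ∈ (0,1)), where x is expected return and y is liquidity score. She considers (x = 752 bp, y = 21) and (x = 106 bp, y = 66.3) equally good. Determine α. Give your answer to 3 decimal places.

α ≈ 0.370

Set the two utilities equal: 752^α·21^(1−α) = 106^α·66.3^(1−α).
Rearrange to (752/106)^α = (66.3/21)^(1−α) and take logs: α·1.959297 = (1−α)·1.149667.
With A = 1.959297 and B = 1.149667: α·A = (1−α)·B, so α = B/(A+B) = 1.149667/3.108964 ≈ 0.370.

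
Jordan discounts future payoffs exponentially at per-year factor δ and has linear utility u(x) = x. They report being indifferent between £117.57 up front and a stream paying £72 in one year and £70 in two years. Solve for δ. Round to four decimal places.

δ ≈ 0.8800

The stream is worth 72δ + 70δ² today, so 72δ + 70δ² = 117.57.
So 70δ² + 72δ − 117.57 = 0.
δ = (−72 + √(72² + 4·70·117.57)) / (2·70) = (−72 + √38103.60) / 140 ≈ 0.8800.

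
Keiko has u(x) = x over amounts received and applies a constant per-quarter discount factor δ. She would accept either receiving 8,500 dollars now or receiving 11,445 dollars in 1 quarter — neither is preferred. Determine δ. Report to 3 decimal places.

Indifference means u(8500) = δ · u(11445), so δ = u(8500)/u(11445).
With u(x) = x: δ = 8500/11445 = 0.74268.

δ ≈ 0.743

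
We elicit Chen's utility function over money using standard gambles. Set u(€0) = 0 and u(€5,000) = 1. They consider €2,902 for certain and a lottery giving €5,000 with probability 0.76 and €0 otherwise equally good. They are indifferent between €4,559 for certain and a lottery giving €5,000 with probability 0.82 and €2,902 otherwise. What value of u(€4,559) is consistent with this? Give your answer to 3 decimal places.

0.957

First, u(€2,902) = 0.76·u(€5,000) + 0.24·u(€0) = 0.76.
Then u(€4,559) = 0.82·u(€5,000) + 0.18·u(€2,902) = 0.82·1.00 + 0.18·0.76 = 0.9568.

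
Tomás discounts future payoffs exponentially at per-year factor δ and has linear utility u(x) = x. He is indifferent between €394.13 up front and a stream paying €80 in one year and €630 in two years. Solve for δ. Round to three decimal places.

δ ≈ 0.730

Equating present values: 394.13 = 80δ + 630δ².
Rearranged: 630δ² + 80δ − 394.13 = 0.
The positive root is δ = [−80 + √(80² + 4·630·394.13)] / (2·630) = (−80 + 999.804)/1260 ≈ 0.730.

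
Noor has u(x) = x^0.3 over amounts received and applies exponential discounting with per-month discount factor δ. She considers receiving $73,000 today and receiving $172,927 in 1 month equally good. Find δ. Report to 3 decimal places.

The payoff in 1 month is discounted by δ, so u(73000) = δ·u(172927) and δ = u(73000)/u(172927).
With u(x) = x^0.3: δ = 73000^0.3/172927^0.3 = (73000/172927)^0.3 = 0.77204.

δ ≈ 0.772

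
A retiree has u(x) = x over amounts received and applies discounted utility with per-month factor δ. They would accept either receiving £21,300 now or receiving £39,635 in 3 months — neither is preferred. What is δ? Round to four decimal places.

δ ≈ 0.8130

Equating discounted utilities: u(21300) = δ^3·u(39635) ⇒ δ^3 = u(21300)/u(39635).
With u(x) = x: δ^3 = 21300/39635 = 0.53740.
Taking the cube root: δ = 0.53740^(1/3) ≈ 0.8130.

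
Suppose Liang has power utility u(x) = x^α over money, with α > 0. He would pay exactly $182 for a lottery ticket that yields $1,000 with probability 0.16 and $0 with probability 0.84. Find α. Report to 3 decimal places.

The lottery's expected utility is 0.16·u(1000) + 0.84·u(0) = 0.16·1000^α (since u(0) = 0 for α > 0).
Indifference: 182^α = 0.16·1000^α, so (182/1000)^α = 0.16.
α = ln(0.16) / ln(182/1000) = -1.832581/-1.703749 ≈ 1.076.

α ≈ 1.076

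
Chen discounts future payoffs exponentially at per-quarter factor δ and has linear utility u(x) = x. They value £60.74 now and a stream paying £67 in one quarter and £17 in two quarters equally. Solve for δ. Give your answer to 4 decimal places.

δ ≈ 0.7600

Present value of the stream is 67·δ + 17·δ². Indifference gives 67δ + 17δ² = 60.74.
That is, 17δ² + 67δ − 60.74 = 0, a quadratic in δ.
δ = (−67 + √(67² + 4·17·60.74)) / (2·17) = (−67 + √8619.32) / 34 ≈ 0.7600.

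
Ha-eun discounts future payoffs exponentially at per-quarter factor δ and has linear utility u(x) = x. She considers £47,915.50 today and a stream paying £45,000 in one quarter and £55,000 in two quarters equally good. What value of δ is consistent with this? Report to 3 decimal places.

δ ≈ 0.610

Equating present values: 47915.50 = 45000δ + 55000δ².
That is, 55000δ² + 45000δ − 47915.50 = 0, a quadratic in δ.
δ = (−45000 + √(45000² + 4·55000·47915.50)) / (2·55000) = (−45000 + √12566410000.00) / 110000 ≈ 0.610.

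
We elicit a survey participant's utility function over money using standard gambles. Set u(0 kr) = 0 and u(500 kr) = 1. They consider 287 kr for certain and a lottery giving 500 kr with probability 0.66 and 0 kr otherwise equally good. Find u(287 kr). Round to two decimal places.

0.66

By the standard-gamble method, u(287 kr) is just the indifference probability on the best outcome: 0.66.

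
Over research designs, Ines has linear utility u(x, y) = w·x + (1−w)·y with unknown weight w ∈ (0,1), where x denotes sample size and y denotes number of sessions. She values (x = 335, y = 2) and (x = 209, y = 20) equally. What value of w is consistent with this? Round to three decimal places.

w = 0.125

Equating utilities: w·335 + (1−w)·2 = w·209 + (1−w)·20.
Rearranging, 126·w − 18·(1−w) = 0.
The marginal rate of substitution is 18/126, so w = 18/(126+18) = 0.125.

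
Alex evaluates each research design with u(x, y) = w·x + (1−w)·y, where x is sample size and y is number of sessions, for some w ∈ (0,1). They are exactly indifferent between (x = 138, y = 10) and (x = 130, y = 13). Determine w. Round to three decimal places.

w = 0.273

Equating utilities: w·138 + (1−w)·10 = w·130 + (1−w)·13.
w·(138−130) = (1−w)·(13−10), i.e. w·8 = (1−w)·3.
So w/(1−w) = 3/8 = 0.3750, giving w = 3/(8+3) = 0.273.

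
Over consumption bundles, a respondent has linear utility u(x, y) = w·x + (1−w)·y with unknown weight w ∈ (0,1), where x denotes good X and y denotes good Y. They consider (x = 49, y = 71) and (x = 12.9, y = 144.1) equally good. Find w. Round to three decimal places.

Equating utilities: w·49 + (1−w)·71 = w·12.9 + (1−w)·144.1.
w·(49−12.9) = (1−w)·(144.1−71), i.e. w·36.1 = (1−w)·73.1.
So w/(1−w) = 73.1/36.1 = 2.0249, giving w = 73.1/(36.1+73.1) = 0.669.

w = 0.669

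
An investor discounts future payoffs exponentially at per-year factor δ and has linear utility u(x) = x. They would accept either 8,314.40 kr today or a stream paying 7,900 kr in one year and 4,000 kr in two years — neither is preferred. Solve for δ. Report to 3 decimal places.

δ ≈ 0.760

Equating present values: 8314.40 = 7900δ + 4000δ².
That is, 4000δ² + 7900δ − 8314.40 = 0, a quadratic in δ.
The positive root is δ = [−7900 + √(7900² + 4·4000·8314.40)] / (2·4000) = (−7900 + 13980.000)/8000 ≈ 0.760.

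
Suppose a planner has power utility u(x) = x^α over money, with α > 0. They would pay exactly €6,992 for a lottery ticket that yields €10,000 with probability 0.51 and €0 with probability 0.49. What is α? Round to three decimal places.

The lottery's expected utility is 0.51·u(10000) + 0.49·u(0) = 0.51·10000^α (since u(0) = 0 for α > 0).
Equating: 6992^α = 0.51·10000^α, i.e. 0.6992^α = 0.51.
α = ln(0.51) / ln(6992/10000) = -0.673345/-0.357818 ≈ 1.882.

α ≈ 1.882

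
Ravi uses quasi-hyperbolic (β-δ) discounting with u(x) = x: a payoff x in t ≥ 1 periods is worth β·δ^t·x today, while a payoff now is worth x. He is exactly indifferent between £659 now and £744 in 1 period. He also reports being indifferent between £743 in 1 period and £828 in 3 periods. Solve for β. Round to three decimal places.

β ≈ 0.935

From the later pair, β·δ^1·743 = β·δ^3·828; dividing through, δ^2 = 743/828 = 0.89734, so δ = 0.94728.
Substituting δ into 659 = β·δ·744: β = 659/(704.778) ≈ 0.935.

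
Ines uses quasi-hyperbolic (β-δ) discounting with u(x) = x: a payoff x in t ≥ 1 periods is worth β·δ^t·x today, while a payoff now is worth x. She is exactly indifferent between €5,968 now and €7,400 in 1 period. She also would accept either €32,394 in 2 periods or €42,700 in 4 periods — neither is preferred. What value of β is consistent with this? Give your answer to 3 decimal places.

β ≈ 0.926

The second indifference involves only future payoffs, so β cancels: β·δ^2·32394 = β·δ^4·42700, giving δ^2 = 32394/42700 = 0.75864, so δ = 0.87100.
Substituting δ into 5968 = β·δ·7400: β = 5968/(6445.403) ≈ 0.926.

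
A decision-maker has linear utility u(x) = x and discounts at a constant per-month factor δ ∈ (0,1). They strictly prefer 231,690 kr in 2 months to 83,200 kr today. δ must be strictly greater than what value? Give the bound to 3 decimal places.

δ > 0.599

Comparing present values: 83200 < δ^2·231690.
Hence δ^2 > 83200/231690 = 0.35910, and x ↦ x^(1/2) is increasing on (0,∞).
δ > 0.35910^(1/2) = 0.599.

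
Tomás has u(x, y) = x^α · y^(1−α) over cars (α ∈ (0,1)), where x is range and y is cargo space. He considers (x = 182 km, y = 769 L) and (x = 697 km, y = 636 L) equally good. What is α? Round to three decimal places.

The Cobb–Douglas utilities coincide, so 182^α·769^(1−α) = 697^α·636^(1−α).
Rearrange to (182/697)^α = (636/769)^(1−α) and take logs: α·-1.342779 = (1−α)·-0.189892.
With A = -1.342779 and B = -0.189892: α·A = (1−α)·B, so α = B/(A+B) = -0.189892/-1.532671 ≈ 0.124.

α ≈ 0.124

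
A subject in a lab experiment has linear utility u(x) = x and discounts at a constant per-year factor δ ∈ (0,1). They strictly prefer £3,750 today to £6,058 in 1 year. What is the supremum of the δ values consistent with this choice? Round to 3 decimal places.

δ < 0.619

Comparing present values: 3750 > δ·6058.
Dividing through by 6058 gives δ < 0.61902.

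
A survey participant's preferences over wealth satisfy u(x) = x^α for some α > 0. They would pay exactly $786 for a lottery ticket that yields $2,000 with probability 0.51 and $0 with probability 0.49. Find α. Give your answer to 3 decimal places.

α ≈ 0.721

Since u(0) = 0, the lottery's EU is 0.51·2000^α.
Indifference: 786^α = 0.51·2000^α, so (786/2000)^α = 0.51.
α = ln(0.51) / ln(786/2000) = -0.673345/-0.933946 ≈ 0.721.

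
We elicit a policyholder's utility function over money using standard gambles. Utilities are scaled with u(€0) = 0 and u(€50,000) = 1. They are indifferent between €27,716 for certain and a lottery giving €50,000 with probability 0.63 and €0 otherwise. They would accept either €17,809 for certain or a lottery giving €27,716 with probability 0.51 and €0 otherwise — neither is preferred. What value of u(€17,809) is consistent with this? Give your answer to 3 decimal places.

0.321

From the first indifference, u(€27,716) = 0.63·u(€50,000) + 0.37·u(€0) = 0.63·1 + 0.37·0 = 0.63.
Chaining: u(€17,809) = 0.51·0.63 + 0.49·0.00 = 0.3213.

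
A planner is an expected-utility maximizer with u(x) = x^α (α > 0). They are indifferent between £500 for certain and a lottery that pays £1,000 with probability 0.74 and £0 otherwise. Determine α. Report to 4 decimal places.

α ≈ 0.4344

EU(lottery) = 0.74·1000^α + 0.26·0 = 0.74·1000^α.
Setting u(500) equal to that: 500^α = 0.74·1000^α ⇒ (500/1000)^α = 0.74.
Taking logs: α·ln(500/1000) = ln(0.74), so α = -0.3011051 / -0.6931472 ≈ 0.4344.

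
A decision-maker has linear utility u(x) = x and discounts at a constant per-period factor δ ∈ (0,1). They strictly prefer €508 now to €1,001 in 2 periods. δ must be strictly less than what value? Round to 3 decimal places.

The preference means 508 > δ^2·1001.
Dividing by 1001: δ^2 < 0.50749. Both sides are positive, so the square root keeps the direction.
δ < 0.50749^(1/2) = 0.712.

δ < 0.712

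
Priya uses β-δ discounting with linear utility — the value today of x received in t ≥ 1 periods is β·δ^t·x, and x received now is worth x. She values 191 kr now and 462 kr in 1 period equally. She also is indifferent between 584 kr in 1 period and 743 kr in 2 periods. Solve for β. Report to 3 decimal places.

The second indifference involves only future payoffs, so β cancels: β·δ^1·584 = β·δ^2·743, giving δ = 584/743 = 0.78600.
Now use the now-vs-future pair: 191 = β·δ·462 gives β = 191/(0.78600·462) ≈ 0.526.

β ≈ 0.526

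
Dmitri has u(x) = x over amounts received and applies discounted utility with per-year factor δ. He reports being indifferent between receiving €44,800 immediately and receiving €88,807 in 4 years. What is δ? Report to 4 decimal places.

δ ≈ 0.8428

The payoff in 4 years is discounted by δ^4, so u(44800) = δ^4·u(88807) and δ^4 = u(44800)/u(88807).
With u(x) = x: δ^4 = 44800/88807 = 0.50446.
Taking the 4th root: δ = 0.50446^(1/4) ≈ 0.8428.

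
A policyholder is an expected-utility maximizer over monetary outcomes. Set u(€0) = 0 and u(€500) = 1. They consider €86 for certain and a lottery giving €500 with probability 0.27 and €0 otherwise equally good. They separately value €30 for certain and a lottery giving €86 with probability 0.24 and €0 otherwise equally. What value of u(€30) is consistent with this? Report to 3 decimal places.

0.065

First, u(€86) = 0.27·u(€500) + 0.73·u(€0) = 0.27.
Chaining: u(€30) = 0.24·0.27 + 0.76·0.00 = 0.0648.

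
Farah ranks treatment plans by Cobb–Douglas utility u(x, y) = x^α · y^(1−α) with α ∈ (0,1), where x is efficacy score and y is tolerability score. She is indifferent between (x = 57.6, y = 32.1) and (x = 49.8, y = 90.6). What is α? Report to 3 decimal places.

α ≈ 0.877

The Cobb–Douglas utilities coincide, so 57.6^α·32.1^(1−α) = 49.8^α·90.6^(1−α).
Rearrange to (57.6/49.8)^α = (90.6/32.1)^(1−α) and take logs: α·0.145508 = (1−α)·1.037598.
Thus α·(1.183106) = 1.037598, so α = 1.037598/1.183106 ≈ 0.877.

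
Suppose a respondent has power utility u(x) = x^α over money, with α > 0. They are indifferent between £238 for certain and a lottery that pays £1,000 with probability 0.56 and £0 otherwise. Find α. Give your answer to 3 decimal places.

α ≈ 0.404

Since u(0) = 0, the lottery's EU is 0.56·1000^α.
Equating: 238^α = 0.56·1000^α, i.e. 0.2380^α = 0.56.
Take logs: α = ln 0.56 / ln(238/1000) ≈ 0.40392.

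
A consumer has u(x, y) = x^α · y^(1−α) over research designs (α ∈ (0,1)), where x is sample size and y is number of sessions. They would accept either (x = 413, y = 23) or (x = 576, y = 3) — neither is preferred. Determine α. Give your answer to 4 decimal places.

The Cobb–Douglas utilities coincide, so 413^α·23^(1−α) = 576^α·3^(1−α).
Taking logs: α·ln 413 + (1−α)·ln 23 = α·ln 576 + (1−α)·ln 3, i.e. α·-0.3326601 = (1−α)·-2.0368819.
With A = -0.3326601 and B = -2.0368819: α·A = (1−α)·B, so α = B/(A+B) = -2.0368819/-2.3695420 ≈ 0.8596.

α ≈ 0.8596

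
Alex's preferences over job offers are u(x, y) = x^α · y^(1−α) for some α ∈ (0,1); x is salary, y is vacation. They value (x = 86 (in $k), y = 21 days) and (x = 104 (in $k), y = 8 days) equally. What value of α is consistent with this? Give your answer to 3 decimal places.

Indifference: 86^α · 21^(1−α) = 104^α · 8^(1−α).
(86/104)^α = (8/21)^(1−α); take logs: α·ln(86/104) = (1−α)·ln(8/21), i.e. α·-0.190044 = (1−α)·-0.965081.
Thus α·(-1.155125) = -0.965081, so α = -0.965081/-1.155125 ≈ 0.835.

α ≈ 0.835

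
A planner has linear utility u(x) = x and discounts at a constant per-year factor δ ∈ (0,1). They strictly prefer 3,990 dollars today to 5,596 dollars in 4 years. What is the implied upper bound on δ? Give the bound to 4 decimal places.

The preference means 3990 > δ^4·5596.
Dividing by 5596: δ^4 < 0.71301. Both sides are positive, so the 4th root keeps the direction.
δ < (3990/5596)^(1/4) ≈ 0.9189.

δ < 0.9189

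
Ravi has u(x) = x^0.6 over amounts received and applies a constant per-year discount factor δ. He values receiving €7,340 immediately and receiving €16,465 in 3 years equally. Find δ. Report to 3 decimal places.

Indifference means u(7340) = δ^3 · u(16465), so δ^3 = u(7340)/u(16465).
With u(x) = x^0.6: δ^3 = 7340^0.6/16465^0.6 = (7340/16465)^0.6 = 0.61586.
So δ = 0.61586^(1/3) ≈ 0.851.

δ ≈ 0.851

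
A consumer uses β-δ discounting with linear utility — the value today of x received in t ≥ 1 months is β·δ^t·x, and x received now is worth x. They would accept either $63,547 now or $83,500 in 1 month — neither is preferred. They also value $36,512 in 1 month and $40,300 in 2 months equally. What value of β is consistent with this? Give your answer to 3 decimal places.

From the later pair, β·δ^1·36512 = β·δ^2·40300; dividing through, δ = 36512/40300 = 0.90600.
The first indifference: 63547 = β·δ·83500, so β = 63547/(δ·83500) = 63547/(0.90600·83500) ≈ 0.840.

β ≈ 0.840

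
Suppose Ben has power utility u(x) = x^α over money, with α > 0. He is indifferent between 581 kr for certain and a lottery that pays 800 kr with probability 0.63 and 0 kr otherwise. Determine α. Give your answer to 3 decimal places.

α ≈ 1.444

EU(lottery) = 0.63·800^α + 0.37·0 = 0.63·800^α.
Indifference: 581^α = 0.63·800^α, so (581/800)^α = 0.63.
Taking logs: α·ln(581/800) = ln(0.63), so α = -0.462035 / -0.319861 ≈ 1.444.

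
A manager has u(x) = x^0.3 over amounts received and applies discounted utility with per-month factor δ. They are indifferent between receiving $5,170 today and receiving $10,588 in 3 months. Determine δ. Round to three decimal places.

Indifference means u(5170) = δ^3 · u(10588), so δ^3 = u(5170)/u(10588).
Since u(x) = x^0.3, δ^3 = (5170/10588)^0.3 = 0.48829^0.3 = 0.80650.
So δ = 0.80650^(1/3) ≈ 0.931.

δ ≈ 0.931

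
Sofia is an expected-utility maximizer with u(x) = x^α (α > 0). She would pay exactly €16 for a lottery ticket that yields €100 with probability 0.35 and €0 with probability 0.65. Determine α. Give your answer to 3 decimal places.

α ≈ 0.573

Since u(0) = 0, the lottery's EU is 0.35·100^α.
Setting u(16) equal to that: 16^α = 0.35·100^α ⇒ (16/100)^α = 0.35.
Taking logs: α·ln(16/100) = ln(0.35), so α = -1.049822 / -1.832581 ≈ 0.573.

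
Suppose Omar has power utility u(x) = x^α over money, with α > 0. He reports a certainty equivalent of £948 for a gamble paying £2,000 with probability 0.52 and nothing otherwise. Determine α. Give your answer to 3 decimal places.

EU(lottery) = 0.52·2000^α + 0.48·0 = 0.52·2000^α.
Indifference: 948^α = 0.52·2000^α, so (948/2000)^α = 0.52.
Taking logs: α·ln(948/2000) = ln(0.52), so α = -0.653926 / -0.746548 ≈ 0.876.

α ≈ 0.876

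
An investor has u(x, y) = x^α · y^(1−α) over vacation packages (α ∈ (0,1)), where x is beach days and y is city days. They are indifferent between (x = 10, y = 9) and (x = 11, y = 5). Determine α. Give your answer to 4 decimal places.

Set the two utilities equal: 10^α·9^(1−α) = 11^α·5^(1−α).
Rearrange to (10/11)^α = (5/9)^(1−α) and take logs: α·-0.0953102 = (1−α)·-0.5877867.
Thus α·(-0.6830969) = -0.5877867, so α = -0.5877867/-0.6830969 ≈ 0.8605.

α ≈ 0.8605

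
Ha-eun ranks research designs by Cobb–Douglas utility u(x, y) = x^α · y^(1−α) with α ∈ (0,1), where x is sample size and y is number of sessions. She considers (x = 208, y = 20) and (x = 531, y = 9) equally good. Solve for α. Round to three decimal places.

α ≈ 0.460

The Cobb–Douglas utilities coincide, so 208^α·20^(1−α) = 531^α·9^(1−α).
Rearrange to (208/531)^α = (9/20)^(1−α) and take logs: α·-0.937224 = (1−α)·-0.798508.
Thus α·(-1.735732) = -0.798508, so α = -0.798508/-1.735732 ≈ 0.460.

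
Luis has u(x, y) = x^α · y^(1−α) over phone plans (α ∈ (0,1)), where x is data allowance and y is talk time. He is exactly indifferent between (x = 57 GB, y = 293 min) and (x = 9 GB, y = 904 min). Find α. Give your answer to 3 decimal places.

The Cobb–Douglas utilities coincide, so 57^α·293^(1−α) = 9^α·904^(1−α).
Rearrange to (57/9)^α = (904/293)^(1−α) and take logs: α·1.845827 = (1−α)·1.126657.
Thus α·(2.972484) = 1.126657, so α = 1.126657/2.972484 ≈ 0.379.

α ≈ 0.379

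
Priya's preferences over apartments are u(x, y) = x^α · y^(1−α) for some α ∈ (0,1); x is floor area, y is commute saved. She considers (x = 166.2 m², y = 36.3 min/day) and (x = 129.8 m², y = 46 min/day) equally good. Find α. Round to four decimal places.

The Cobb–Douglas utilities coincide, so 166.2^α·36.3^(1−α) = 129.8^α·46^(1−α).
(166.2/129.8)^α = (46/36.3)^(1−α); take logs: α·ln(166.2/129.8) = (1−α)·ln(46/36.3), i.e. α·0.2471971 = (1−α)·0.2368237.
So α/(1−α) = (0.2368237)/(0.2471971) = 0.9580359, and α = 0.9580359/1.9580359 ≈ 0.4893.

α ≈ 0.4893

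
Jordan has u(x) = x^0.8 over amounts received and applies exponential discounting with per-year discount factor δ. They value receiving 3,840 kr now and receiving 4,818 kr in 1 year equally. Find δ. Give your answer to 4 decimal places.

δ ≈ 0.8340

Indifference means u(3840) = δ · u(4818), so δ = u(3840)/u(4818).
With u(x) = x^0.8: δ = 3840^0.8/4818^0.8 = (3840/4818)^0.8 = 0.83401.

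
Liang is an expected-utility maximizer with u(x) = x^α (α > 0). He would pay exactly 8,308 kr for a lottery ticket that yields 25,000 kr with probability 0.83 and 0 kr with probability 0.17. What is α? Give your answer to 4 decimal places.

Since u(0) = 0, the lottery's EU is 0.83·25000^α.
Indifference: 8308^α = 0.83·25000^α, so (8308/25000)^α = 0.83.
α = ln(0.83) / ln(8308/25000) = -0.1863296/-1.1016569 ≈ 0.1691.

α ≈ 0.1691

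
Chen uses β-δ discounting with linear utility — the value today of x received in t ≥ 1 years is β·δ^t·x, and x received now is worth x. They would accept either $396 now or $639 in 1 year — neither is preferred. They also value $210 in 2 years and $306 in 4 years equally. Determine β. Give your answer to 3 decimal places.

β ≈ 0.748

Both payoffs in the second observation are in the future, so β drops out: δ^2·210 = δ^4·306 ⇒ δ^2 = 210/306 = 0.68627, so δ = 0.82842.
Substituting δ into 396 = β·δ·639: β = 396/(529.358) ≈ 0.748.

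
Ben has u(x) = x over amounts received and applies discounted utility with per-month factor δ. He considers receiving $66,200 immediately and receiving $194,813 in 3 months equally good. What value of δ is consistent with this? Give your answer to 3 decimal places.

Indifference means u(66200) = δ^3 · u(194813), so δ^3 = u(66200)/u(194813).
With u(x) = x: δ^3 = 66200/194813 = 0.33981.
Taking the cube root: δ = 0.33981^(1/3) ≈ 0.698.

δ ≈ 0.698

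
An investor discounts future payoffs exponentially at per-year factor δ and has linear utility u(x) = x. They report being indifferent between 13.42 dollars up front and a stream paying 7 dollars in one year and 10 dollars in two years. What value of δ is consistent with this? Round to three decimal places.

δ ≈ 0.860

Equating present values: 13.42 = 7δ + 10δ².
That is, 10δ² + 7δ − 13.42 = 0, a quadratic in δ.
The positive root is δ = [−7 + √(7² + 4·10·13.42)] / (2·10) = (−7 + 24.203)/20 ≈ 0.860.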